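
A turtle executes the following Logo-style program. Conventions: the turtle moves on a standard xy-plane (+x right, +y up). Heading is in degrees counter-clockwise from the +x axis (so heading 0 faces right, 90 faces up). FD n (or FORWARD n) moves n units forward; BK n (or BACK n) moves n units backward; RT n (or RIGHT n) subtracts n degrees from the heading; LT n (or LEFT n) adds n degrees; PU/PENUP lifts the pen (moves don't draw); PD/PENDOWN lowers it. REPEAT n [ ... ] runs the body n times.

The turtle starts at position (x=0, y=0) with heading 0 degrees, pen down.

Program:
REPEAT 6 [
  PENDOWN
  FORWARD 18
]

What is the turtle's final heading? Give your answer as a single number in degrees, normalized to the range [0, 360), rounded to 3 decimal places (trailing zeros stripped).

Answer: 0

Derivation:
Executing turtle program step by step:
Start: pos=(0,0), heading=0, pen down
REPEAT 6 [
  -- iteration 1/6 --
  PD: pen down
  FD 18: (0,0) -> (18,0) [heading=0, draw]
  -- iteration 2/6 --
  PD: pen down
  FD 18: (18,0) -> (36,0) [heading=0, draw]
  -- iteration 3/6 --
  PD: pen down
  FD 18: (36,0) -> (54,0) [heading=0, draw]
  -- iteration 4/6 --
  PD: pen down
  FD 18: (54,0) -> (72,0) [heading=0, draw]
  -- iteration 5/6 --
  PD: pen down
  FD 18: (72,0) -> (90,0) [heading=0, draw]
  -- iteration 6/6 --
  PD: pen down
  FD 18: (90,0) -> (108,0) [heading=0, draw]
]
Final: pos=(108,0), heading=0, 6 segment(s) drawn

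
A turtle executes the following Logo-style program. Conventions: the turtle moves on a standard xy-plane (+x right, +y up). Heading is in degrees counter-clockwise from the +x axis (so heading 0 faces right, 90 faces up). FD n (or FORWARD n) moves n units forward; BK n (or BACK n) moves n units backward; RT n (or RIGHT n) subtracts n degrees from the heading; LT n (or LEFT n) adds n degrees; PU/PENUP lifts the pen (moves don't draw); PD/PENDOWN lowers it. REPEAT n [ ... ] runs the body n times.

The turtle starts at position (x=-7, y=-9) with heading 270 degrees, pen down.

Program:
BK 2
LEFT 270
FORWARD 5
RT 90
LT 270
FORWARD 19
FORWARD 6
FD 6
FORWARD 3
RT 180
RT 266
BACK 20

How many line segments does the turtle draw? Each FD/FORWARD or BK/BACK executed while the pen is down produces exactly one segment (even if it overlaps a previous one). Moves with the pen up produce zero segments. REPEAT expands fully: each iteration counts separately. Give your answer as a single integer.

Executing turtle program step by step:
Start: pos=(-7,-9), heading=270, pen down
BK 2: (-7,-9) -> (-7,-7) [heading=270, draw]
LT 270: heading 270 -> 180
FD 5: (-7,-7) -> (-12,-7) [heading=180, draw]
RT 90: heading 180 -> 90
LT 270: heading 90 -> 0
FD 19: (-12,-7) -> (7,-7) [heading=0, draw]
FD 6: (7,-7) -> (13,-7) [heading=0, draw]
FD 6: (13,-7) -> (19,-7) [heading=0, draw]
FD 3: (19,-7) -> (22,-7) [heading=0, draw]
RT 180: heading 0 -> 180
RT 266: heading 180 -> 274
BK 20: (22,-7) -> (20.605,12.951) [heading=274, draw]
Final: pos=(20.605,12.951), heading=274, 7 segment(s) drawn
Segments drawn: 7

Answer: 7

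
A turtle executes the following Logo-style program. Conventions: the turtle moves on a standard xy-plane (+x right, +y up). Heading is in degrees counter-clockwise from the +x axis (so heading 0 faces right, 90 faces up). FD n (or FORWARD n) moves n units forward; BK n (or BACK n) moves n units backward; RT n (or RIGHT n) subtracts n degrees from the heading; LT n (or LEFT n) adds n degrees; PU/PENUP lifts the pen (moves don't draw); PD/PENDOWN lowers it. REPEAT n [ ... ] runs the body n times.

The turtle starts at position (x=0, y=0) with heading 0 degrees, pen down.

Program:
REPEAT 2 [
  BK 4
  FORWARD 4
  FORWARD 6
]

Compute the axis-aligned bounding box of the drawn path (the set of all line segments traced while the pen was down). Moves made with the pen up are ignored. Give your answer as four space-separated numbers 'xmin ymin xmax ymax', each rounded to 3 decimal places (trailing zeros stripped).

Executing turtle program step by step:
Start: pos=(0,0), heading=0, pen down
REPEAT 2 [
  -- iteration 1/2 --
  BK 4: (0,0) -> (-4,0) [heading=0, draw]
  FD 4: (-4,0) -> (0,0) [heading=0, draw]
  FD 6: (0,0) -> (6,0) [heading=0, draw]
  -- iteration 2/2 --
  BK 4: (6,0) -> (2,0) [heading=0, draw]
  FD 4: (2,0) -> (6,0) [heading=0, draw]
  FD 6: (6,0) -> (12,0) [heading=0, draw]
]
Final: pos=(12,0), heading=0, 6 segment(s) drawn

Segment endpoints: x in {-4, 0, 2, 6, 12}, y in {0}
xmin=-4, ymin=0, xmax=12, ymax=0

Answer: -4 0 12 0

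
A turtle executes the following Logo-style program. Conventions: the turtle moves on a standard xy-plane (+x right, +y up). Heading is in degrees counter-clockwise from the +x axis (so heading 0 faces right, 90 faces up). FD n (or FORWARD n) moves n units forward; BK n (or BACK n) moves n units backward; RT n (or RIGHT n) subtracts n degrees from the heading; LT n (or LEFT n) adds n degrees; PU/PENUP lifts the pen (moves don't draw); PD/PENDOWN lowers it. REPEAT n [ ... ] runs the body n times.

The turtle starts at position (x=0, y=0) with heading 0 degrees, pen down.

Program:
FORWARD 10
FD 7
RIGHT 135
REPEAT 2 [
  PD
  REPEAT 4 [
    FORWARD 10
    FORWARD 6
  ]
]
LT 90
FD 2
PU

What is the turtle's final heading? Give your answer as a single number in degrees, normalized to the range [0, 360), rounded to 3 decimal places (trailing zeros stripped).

Executing turtle program step by step:
Start: pos=(0,0), heading=0, pen down
FD 10: (0,0) -> (10,0) [heading=0, draw]
FD 7: (10,0) -> (17,0) [heading=0, draw]
RT 135: heading 0 -> 225
REPEAT 2 [
  -- iteration 1/2 --
  PD: pen down
  REPEAT 4 [
    -- iteration 1/4 --
    FD 10: (17,0) -> (9.929,-7.071) [heading=225, draw]
    FD 6: (9.929,-7.071) -> (5.686,-11.314) [heading=225, draw]
    -- iteration 2/4 --
    FD 10: (5.686,-11.314) -> (-1.385,-18.385) [heading=225, draw]
    FD 6: (-1.385,-18.385) -> (-5.627,-22.627) [heading=225, draw]
    -- iteration 3/4 --
    FD 10: (-5.627,-22.627) -> (-12.698,-29.698) [heading=225, draw]
    FD 6: (-12.698,-29.698) -> (-16.941,-33.941) [heading=225, draw]
    -- iteration 4/4 --
    FD 10: (-16.941,-33.941) -> (-24.012,-41.012) [heading=225, draw]
    FD 6: (-24.012,-41.012) -> (-28.255,-45.255) [heading=225, draw]
  ]
  -- iteration 2/2 --
  PD: pen down
  REPEAT 4 [
    -- iteration 1/4 --
    FD 10: (-28.255,-45.255) -> (-35.326,-52.326) [heading=225, draw]
    FD 6: (-35.326,-52.326) -> (-39.569,-56.569) [heading=225, draw]
    -- iteration 2/4 --
    FD 10: (-39.569,-56.569) -> (-46.64,-63.64) [heading=225, draw]
    FD 6: (-46.64,-63.64) -> (-50.882,-67.882) [heading=225, draw]
    -- iteration 3/4 --
    FD 10: (-50.882,-67.882) -> (-57.953,-74.953) [heading=225, draw]
    FD 6: (-57.953,-74.953) -> (-62.196,-79.196) [heading=225, draw]
    -- iteration 4/4 --
    FD 10: (-62.196,-79.196) -> (-69.267,-86.267) [heading=225, draw]
    FD 6: (-69.267,-86.267) -> (-73.51,-90.51) [heading=225, draw]
  ]
]
LT 90: heading 225 -> 315
FD 2: (-73.51,-90.51) -> (-72.095,-91.924) [heading=315, draw]
PU: pen up
Final: pos=(-72.095,-91.924), heading=315, 19 segment(s) drawn

Answer: 315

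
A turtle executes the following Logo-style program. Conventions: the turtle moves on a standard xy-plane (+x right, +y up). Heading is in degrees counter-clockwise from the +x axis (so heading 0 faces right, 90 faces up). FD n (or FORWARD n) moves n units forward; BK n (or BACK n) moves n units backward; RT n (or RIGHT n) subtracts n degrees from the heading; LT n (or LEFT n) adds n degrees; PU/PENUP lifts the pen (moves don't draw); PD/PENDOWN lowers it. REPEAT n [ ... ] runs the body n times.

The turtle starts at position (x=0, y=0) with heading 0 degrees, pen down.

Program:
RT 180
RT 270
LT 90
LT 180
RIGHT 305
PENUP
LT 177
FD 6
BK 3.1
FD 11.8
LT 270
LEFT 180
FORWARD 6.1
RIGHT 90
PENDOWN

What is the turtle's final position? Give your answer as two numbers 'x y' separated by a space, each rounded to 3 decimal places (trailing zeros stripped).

Executing turtle program step by step:
Start: pos=(0,0), heading=0, pen down
RT 180: heading 0 -> 180
RT 270: heading 180 -> 270
LT 90: heading 270 -> 0
LT 180: heading 0 -> 180
RT 305: heading 180 -> 235
PU: pen up
LT 177: heading 235 -> 52
FD 6: (0,0) -> (3.694,4.728) [heading=52, move]
BK 3.1: (3.694,4.728) -> (1.785,2.285) [heading=52, move]
FD 11.8: (1.785,2.285) -> (9.05,11.584) [heading=52, move]
LT 270: heading 52 -> 322
LT 180: heading 322 -> 142
FD 6.1: (9.05,11.584) -> (4.243,15.339) [heading=142, move]
RT 90: heading 142 -> 52
PD: pen down
Final: pos=(4.243,15.339), heading=52, 0 segment(s) drawn

Answer: 4.243 15.339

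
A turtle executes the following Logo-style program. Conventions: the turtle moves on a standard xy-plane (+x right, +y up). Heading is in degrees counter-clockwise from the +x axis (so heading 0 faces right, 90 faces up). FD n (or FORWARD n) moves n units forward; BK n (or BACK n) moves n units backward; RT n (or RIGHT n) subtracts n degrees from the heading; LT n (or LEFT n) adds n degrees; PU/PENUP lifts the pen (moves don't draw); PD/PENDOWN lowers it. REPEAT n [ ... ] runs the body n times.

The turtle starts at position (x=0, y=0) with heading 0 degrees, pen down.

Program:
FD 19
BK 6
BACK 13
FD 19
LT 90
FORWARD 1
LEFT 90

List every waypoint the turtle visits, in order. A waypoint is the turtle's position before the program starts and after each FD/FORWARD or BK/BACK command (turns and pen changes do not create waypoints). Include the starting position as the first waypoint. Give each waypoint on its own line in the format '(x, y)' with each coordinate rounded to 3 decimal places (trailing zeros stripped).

Executing turtle program step by step:
Start: pos=(0,0), heading=0, pen down
FD 19: (0,0) -> (19,0) [heading=0, draw]
BK 6: (19,0) -> (13,0) [heading=0, draw]
BK 13: (13,0) -> (0,0) [heading=0, draw]
FD 19: (0,0) -> (19,0) [heading=0, draw]
LT 90: heading 0 -> 90
FD 1: (19,0) -> (19,1) [heading=90, draw]
LT 90: heading 90 -> 180
Final: pos=(19,1), heading=180, 5 segment(s) drawn
Waypoints (6 total):
(0, 0)
(19, 0)
(13, 0)
(0, 0)
(19, 0)
(19, 1)

Answer: (0, 0)
(19, 0)
(13, 0)
(0, 0)
(19, 0)
(19, 1)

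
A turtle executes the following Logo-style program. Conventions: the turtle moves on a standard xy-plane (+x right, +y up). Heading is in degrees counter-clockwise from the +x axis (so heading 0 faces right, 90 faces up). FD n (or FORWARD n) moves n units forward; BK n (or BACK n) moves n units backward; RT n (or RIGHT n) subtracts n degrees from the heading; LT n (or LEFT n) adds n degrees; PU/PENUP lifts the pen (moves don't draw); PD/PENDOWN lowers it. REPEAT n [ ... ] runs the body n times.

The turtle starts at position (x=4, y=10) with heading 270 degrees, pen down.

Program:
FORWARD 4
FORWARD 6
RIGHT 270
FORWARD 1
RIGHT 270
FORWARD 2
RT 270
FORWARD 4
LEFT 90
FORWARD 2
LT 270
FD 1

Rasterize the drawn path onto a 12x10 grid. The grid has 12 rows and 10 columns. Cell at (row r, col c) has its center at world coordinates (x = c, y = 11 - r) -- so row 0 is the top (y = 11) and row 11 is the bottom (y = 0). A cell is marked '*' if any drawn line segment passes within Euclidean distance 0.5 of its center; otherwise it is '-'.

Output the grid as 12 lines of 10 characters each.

Segment 0: (4,10) -> (4,6)
Segment 1: (4,6) -> (4,0)
Segment 2: (4,0) -> (5,0)
Segment 3: (5,0) -> (5,2)
Segment 4: (5,2) -> (1,2)
Segment 5: (1,2) -> (1,-0)
Segment 6: (1,-0) -> (-0,-0)

Answer: ----------
----*-----
----*-----
----*-----
----*-----
----*-----
----*-----
----*-----
----*-----
-*****----
-*--**----
**--**----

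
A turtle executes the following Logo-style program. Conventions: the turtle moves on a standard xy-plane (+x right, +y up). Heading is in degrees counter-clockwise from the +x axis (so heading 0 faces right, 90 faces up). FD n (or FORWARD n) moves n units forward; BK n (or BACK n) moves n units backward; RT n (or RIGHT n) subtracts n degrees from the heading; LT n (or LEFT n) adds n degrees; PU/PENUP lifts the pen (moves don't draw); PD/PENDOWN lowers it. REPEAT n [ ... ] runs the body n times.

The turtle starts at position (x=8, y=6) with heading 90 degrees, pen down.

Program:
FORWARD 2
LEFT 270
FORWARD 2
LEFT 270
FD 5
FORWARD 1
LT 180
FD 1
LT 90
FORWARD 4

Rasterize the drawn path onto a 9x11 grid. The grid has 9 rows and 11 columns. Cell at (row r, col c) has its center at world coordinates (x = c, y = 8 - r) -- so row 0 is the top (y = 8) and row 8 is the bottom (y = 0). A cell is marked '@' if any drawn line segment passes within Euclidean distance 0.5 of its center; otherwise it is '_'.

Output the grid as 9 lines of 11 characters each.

Segment 0: (8,6) -> (8,8)
Segment 1: (8,8) -> (10,8)
Segment 2: (10,8) -> (10,3)
Segment 3: (10,3) -> (10,2)
Segment 4: (10,2) -> (10,3)
Segment 5: (10,3) -> (6,3)

Answer: ________@@@
________@_@
________@_@
__________@
__________@
______@@@@@
__________@
___________
___________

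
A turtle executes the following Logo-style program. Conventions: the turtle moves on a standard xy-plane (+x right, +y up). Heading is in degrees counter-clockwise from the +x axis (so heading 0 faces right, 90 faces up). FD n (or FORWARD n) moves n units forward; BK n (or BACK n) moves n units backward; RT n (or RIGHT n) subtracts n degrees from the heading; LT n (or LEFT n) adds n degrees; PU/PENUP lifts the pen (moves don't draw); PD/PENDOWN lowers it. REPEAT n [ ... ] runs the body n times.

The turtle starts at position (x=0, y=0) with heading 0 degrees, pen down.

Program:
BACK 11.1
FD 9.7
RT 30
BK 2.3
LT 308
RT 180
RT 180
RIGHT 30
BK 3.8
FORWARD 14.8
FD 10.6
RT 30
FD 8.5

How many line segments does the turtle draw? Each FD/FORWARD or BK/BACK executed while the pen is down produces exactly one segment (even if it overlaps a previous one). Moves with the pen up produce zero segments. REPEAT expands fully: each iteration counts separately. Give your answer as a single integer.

Executing turtle program step by step:
Start: pos=(0,0), heading=0, pen down
BK 11.1: (0,0) -> (-11.1,0) [heading=0, draw]
FD 9.7: (-11.1,0) -> (-1.4,0) [heading=0, draw]
RT 30: heading 0 -> 330
BK 2.3: (-1.4,0) -> (-3.392,1.15) [heading=330, draw]
LT 308: heading 330 -> 278
RT 180: heading 278 -> 98
RT 180: heading 98 -> 278
RT 30: heading 278 -> 248
BK 3.8: (-3.392,1.15) -> (-1.968,4.673) [heading=248, draw]
FD 14.8: (-1.968,4.673) -> (-7.513,-9.049) [heading=248, draw]
FD 10.6: (-7.513,-9.049) -> (-11.483,-18.877) [heading=248, draw]
RT 30: heading 248 -> 218
FD 8.5: (-11.483,-18.877) -> (-18.181,-24.11) [heading=218, draw]
Final: pos=(-18.181,-24.11), heading=218, 7 segment(s) drawn
Segments drawn: 7

Answer: 7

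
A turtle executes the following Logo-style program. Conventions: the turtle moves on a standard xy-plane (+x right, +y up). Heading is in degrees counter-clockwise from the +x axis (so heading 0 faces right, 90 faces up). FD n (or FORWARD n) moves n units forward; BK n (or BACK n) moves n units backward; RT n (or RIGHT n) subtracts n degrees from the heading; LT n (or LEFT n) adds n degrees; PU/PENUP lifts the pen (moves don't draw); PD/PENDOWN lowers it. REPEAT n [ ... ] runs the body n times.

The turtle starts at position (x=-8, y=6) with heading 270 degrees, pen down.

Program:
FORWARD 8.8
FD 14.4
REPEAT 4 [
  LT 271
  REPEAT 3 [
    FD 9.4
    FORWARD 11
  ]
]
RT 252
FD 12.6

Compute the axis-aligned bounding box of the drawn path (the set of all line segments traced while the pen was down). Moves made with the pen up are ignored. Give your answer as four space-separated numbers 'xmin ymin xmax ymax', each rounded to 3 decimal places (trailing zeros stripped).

Executing turtle program step by step:
Start: pos=(-8,6), heading=270, pen down
FD 8.8: (-8,6) -> (-8,-2.8) [heading=270, draw]
FD 14.4: (-8,-2.8) -> (-8,-17.2) [heading=270, draw]
REPEAT 4 [
  -- iteration 1/4 --
  LT 271: heading 270 -> 181
  REPEAT 3 [
    -- iteration 1/3 --
    FD 9.4: (-8,-17.2) -> (-17.399,-17.364) [heading=181, draw]
    FD 11: (-17.399,-17.364) -> (-28.397,-17.556) [heading=181, draw]
    -- iteration 2/3 --
    FD 9.4: (-28.397,-17.556) -> (-37.795,-17.72) [heading=181, draw]
    FD 11: (-37.795,-17.72) -> (-48.794,-17.912) [heading=181, draw]
    -- iteration 3/3 --
    FD 9.4: (-48.794,-17.912) -> (-58.192,-18.076) [heading=181, draw]
    FD 11: (-58.192,-18.076) -> (-69.191,-18.268) [heading=181, draw]
  ]
  -- iteration 2/4 --
  LT 271: heading 181 -> 92
  REPEAT 3 [
    -- iteration 1/3 --
    FD 9.4: (-69.191,-18.268) -> (-69.519,-8.874) [heading=92, draw]
    FD 11: (-69.519,-8.874) -> (-69.903,2.119) [heading=92, draw]
    -- iteration 2/3 --
    FD 9.4: (-69.903,2.119) -> (-70.231,11.514) [heading=92, draw]
    FD 11: (-70.231,11.514) -> (-70.615,22.507) [heading=92, draw]
    -- iteration 3/3 --
    FD 9.4: (-70.615,22.507) -> (-70.943,31.901) [heading=92, draw]
    FD 11: (-70.943,31.901) -> (-71.327,42.895) [heading=92, draw]
  ]
  -- iteration 3/4 --
  LT 271: heading 92 -> 3
  REPEAT 3 [
    -- iteration 1/3 --
    FD 9.4: (-71.327,42.895) -> (-61.939,43.387) [heading=3, draw]
    FD 11: (-61.939,43.387) -> (-50.954,43.962) [heading=3, draw]
    -- iteration 2/3 --
    FD 9.4: (-50.954,43.962) -> (-41.567,44.454) [heading=3, draw]
    FD 11: (-41.567,44.454) -> (-30.582,45.03) [heading=3, draw]
    -- iteration 3/3 --
    FD 9.4: (-30.582,45.03) -> (-21.195,45.522) [heading=3, draw]
    FD 11: (-21.195,45.522) -> (-10.21,46.098) [heading=3, draw]
  ]
  -- iteration 4/4 --
  LT 271: heading 3 -> 274
  REPEAT 3 [
    -- iteration 1/3 --
    FD 9.4: (-10.21,46.098) -> (-9.555,36.72) [heading=274, draw]
    FD 11: (-9.555,36.72) -> (-8.787,25.747) [heading=274, draw]
    -- iteration 2/3 --
    FD 9.4: (-8.787,25.747) -> (-8.132,16.37) [heading=274, draw]
    FD 11: (-8.132,16.37) -> (-7.364,5.397) [heading=274, draw]
    -- iteration 3/3 --
    FD 9.4: (-7.364,5.397) -> (-6.709,-3.98) [heading=274, draw]
    FD 11: (-6.709,-3.98) -> (-5.941,-14.953) [heading=274, draw]
  ]
]
RT 252: heading 274 -> 22
FD 12.6: (-5.941,-14.953) -> (5.741,-10.233) [heading=22, draw]
Final: pos=(5.741,-10.233), heading=22, 27 segment(s) drawn

Segment endpoints: x in {-71.327, -70.943, -70.615, -70.231, -69.903, -69.519, -69.191, -61.939, -58.192, -50.954, -48.794, -41.567, -37.795, -30.582, -28.397, -21.195, -17.399, -10.21, -9.555, -8.787, -8.132, -8, -8, -8, -7.364, -6.709, -5.941, 5.741}, y in {-18.268, -18.076, -17.912, -17.72, -17.556, -17.364, -17.2, -14.953, -10.233, -8.874, -3.98, -2.8, 2.119, 5.397, 6, 11.514, 16.37, 22.507, 25.747, 31.901, 36.72, 42.895, 43.387, 43.962, 44.454, 45.03, 45.522, 46.098}
xmin=-71.327, ymin=-18.268, xmax=5.741, ymax=46.098

Answer: -71.327 -18.268 5.741 46.098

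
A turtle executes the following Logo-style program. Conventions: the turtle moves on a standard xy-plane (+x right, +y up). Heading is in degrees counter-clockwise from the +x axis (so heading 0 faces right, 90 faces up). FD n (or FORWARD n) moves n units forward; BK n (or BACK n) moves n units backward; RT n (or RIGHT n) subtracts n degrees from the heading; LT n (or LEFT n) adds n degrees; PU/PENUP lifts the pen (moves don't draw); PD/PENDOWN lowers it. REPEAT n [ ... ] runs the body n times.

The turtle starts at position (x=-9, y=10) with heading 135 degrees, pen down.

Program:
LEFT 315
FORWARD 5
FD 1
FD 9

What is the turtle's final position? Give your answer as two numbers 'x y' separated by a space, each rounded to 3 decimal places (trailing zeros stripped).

Answer: -9 25

Derivation:
Executing turtle program step by step:
Start: pos=(-9,10), heading=135, pen down
LT 315: heading 135 -> 90
FD 5: (-9,10) -> (-9,15) [heading=90, draw]
FD 1: (-9,15) -> (-9,16) [heading=90, draw]
FD 9: (-9,16) -> (-9,25) [heading=90, draw]
Final: pos=(-9,25), heading=90, 3 segment(s) drawn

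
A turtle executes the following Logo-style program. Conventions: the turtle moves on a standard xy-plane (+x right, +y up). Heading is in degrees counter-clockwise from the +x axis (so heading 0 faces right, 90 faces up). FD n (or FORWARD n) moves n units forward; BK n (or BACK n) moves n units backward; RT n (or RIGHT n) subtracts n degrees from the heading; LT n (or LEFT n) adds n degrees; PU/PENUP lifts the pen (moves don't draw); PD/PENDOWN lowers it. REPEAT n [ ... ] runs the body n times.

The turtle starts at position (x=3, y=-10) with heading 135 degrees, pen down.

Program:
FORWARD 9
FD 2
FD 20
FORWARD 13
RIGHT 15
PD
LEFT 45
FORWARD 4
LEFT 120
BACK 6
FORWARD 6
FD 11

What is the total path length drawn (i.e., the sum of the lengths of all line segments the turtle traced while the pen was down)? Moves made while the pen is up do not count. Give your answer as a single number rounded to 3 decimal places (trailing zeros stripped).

Executing turtle program step by step:
Start: pos=(3,-10), heading=135, pen down
FD 9: (3,-10) -> (-3.364,-3.636) [heading=135, draw]
FD 2: (-3.364,-3.636) -> (-4.778,-2.222) [heading=135, draw]
FD 20: (-4.778,-2.222) -> (-18.92,11.92) [heading=135, draw]
FD 13: (-18.92,11.92) -> (-28.113,21.113) [heading=135, draw]
RT 15: heading 135 -> 120
PD: pen down
LT 45: heading 120 -> 165
FD 4: (-28.113,21.113) -> (-31.976,22.148) [heading=165, draw]
LT 120: heading 165 -> 285
BK 6: (-31.976,22.148) -> (-33.529,27.944) [heading=285, draw]
FD 6: (-33.529,27.944) -> (-31.976,22.148) [heading=285, draw]
FD 11: (-31.976,22.148) -> (-29.129,11.523) [heading=285, draw]
Final: pos=(-29.129,11.523), heading=285, 8 segment(s) drawn

Segment lengths:
  seg 1: (3,-10) -> (-3.364,-3.636), length = 9
  seg 2: (-3.364,-3.636) -> (-4.778,-2.222), length = 2
  seg 3: (-4.778,-2.222) -> (-18.92,11.92), length = 20
  seg 4: (-18.92,11.92) -> (-28.113,21.113), length = 13
  seg 5: (-28.113,21.113) -> (-31.976,22.148), length = 4
  seg 6: (-31.976,22.148) -> (-33.529,27.944), length = 6
  seg 7: (-33.529,27.944) -> (-31.976,22.148), length = 6
  seg 8: (-31.976,22.148) -> (-29.129,11.523), length = 11
Total = 71

Answer: 71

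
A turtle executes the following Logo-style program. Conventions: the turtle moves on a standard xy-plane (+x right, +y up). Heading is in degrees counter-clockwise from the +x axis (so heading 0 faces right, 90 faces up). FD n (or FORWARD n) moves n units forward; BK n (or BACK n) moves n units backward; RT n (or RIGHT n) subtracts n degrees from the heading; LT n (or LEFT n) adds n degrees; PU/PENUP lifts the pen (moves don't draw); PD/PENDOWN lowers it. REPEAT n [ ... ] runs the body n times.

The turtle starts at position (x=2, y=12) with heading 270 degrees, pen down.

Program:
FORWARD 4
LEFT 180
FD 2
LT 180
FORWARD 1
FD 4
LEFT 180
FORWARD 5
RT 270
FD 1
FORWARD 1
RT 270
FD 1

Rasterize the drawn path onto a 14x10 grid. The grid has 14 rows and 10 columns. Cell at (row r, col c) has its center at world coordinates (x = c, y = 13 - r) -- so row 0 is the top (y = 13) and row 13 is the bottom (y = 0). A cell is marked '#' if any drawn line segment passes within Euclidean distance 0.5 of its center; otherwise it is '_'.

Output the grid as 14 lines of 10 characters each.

Segment 0: (2,12) -> (2,8)
Segment 1: (2,8) -> (2,10)
Segment 2: (2,10) -> (2,9)
Segment 3: (2,9) -> (2,5)
Segment 4: (2,5) -> (2,10)
Segment 5: (2,10) -> (1,10)
Segment 6: (1,10) -> (0,10)
Segment 7: (0,10) -> (0,9)

Answer: __________
__#_______
__#_______
###_______
#_#_______
__#_______
__#_______
__#_______
__#_______
__________
__________
__________
__________
__________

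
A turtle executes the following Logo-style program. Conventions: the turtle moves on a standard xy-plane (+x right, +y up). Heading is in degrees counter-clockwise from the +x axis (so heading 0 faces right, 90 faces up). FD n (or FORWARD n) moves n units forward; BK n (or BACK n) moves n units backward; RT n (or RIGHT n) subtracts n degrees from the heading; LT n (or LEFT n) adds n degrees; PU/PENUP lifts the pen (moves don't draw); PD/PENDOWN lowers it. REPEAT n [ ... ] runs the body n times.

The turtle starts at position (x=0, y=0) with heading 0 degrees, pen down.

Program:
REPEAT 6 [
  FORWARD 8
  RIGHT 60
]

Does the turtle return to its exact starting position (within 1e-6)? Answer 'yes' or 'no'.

Executing turtle program step by step:
Start: pos=(0,0), heading=0, pen down
REPEAT 6 [
  -- iteration 1/6 --
  FD 8: (0,0) -> (8,0) [heading=0, draw]
  RT 60: heading 0 -> 300
  -- iteration 2/6 --
  FD 8: (8,0) -> (12,-6.928) [heading=300, draw]
  RT 60: heading 300 -> 240
  -- iteration 3/6 --
  FD 8: (12,-6.928) -> (8,-13.856) [heading=240, draw]
  RT 60: heading 240 -> 180
  -- iteration 4/6 --
  FD 8: (8,-13.856) -> (0,-13.856) [heading=180, draw]
  RT 60: heading 180 -> 120
  -- iteration 5/6 --
  FD 8: (0,-13.856) -> (-4,-6.928) [heading=120, draw]
  RT 60: heading 120 -> 60
  -- iteration 6/6 --
  FD 8: (-4,-6.928) -> (0,0) [heading=60, draw]
  RT 60: heading 60 -> 0
]
Final: pos=(0,0), heading=0, 6 segment(s) drawn

Start position: (0, 0)
Final position: (0, 0)
Distance = 0; < 1e-6 -> CLOSED

Answer: yes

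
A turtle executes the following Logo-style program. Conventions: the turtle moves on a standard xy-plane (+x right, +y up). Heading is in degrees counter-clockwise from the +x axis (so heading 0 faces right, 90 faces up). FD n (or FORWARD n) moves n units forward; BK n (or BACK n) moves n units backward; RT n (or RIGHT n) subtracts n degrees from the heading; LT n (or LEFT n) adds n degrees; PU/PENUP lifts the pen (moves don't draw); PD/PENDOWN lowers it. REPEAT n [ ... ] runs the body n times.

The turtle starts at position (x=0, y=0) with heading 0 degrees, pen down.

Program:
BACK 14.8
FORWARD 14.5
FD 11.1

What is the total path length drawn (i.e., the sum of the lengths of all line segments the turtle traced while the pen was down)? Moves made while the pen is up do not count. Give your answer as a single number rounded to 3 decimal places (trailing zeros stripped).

Answer: 40.4

Derivation:
Executing turtle program step by step:
Start: pos=(0,0), heading=0, pen down
BK 14.8: (0,0) -> (-14.8,0) [heading=0, draw]
FD 14.5: (-14.8,0) -> (-0.3,0) [heading=0, draw]
FD 11.1: (-0.3,0) -> (10.8,0) [heading=0, draw]
Final: pos=(10.8,0), heading=0, 3 segment(s) drawn

Segment lengths:
  seg 1: (0,0) -> (-14.8,0), length = 14.8
  seg 2: (-14.8,0) -> (-0.3,0), length = 14.5
  seg 3: (-0.3,0) -> (10.8,0), length = 11.1
Total = 40.4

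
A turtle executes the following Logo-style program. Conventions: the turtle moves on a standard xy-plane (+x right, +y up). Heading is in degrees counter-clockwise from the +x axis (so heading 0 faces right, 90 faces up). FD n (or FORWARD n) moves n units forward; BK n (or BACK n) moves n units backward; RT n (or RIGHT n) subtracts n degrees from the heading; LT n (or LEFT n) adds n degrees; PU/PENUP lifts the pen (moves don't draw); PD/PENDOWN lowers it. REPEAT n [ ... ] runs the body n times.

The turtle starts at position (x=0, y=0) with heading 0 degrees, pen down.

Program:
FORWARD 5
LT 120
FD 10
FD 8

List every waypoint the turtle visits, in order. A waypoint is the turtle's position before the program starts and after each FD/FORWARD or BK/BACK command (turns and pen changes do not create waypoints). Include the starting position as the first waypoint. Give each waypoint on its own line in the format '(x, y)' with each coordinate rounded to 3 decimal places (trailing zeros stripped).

Executing turtle program step by step:
Start: pos=(0,0), heading=0, pen down
FD 5: (0,0) -> (5,0) [heading=0, draw]
LT 120: heading 0 -> 120
FD 10: (5,0) -> (0,8.66) [heading=120, draw]
FD 8: (0,8.66) -> (-4,15.588) [heading=120, draw]
Final: pos=(-4,15.588), heading=120, 3 segment(s) drawn
Waypoints (4 total):
(0, 0)
(5, 0)
(0, 8.66)
(-4, 15.588)

Answer: (0, 0)
(5, 0)
(0, 8.66)
(-4, 15.588)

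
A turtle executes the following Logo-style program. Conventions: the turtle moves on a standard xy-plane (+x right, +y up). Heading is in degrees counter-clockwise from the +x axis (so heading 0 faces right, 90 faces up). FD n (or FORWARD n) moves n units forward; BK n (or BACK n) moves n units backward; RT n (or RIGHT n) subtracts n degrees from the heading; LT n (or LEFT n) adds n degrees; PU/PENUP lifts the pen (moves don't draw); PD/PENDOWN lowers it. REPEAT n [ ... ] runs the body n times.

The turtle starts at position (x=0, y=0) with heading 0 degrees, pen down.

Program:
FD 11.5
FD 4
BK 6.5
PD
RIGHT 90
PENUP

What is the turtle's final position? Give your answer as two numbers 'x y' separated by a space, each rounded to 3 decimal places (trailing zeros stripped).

Executing turtle program step by step:
Start: pos=(0,0), heading=0, pen down
FD 11.5: (0,0) -> (11.5,0) [heading=0, draw]
FD 4: (11.5,0) -> (15.5,0) [heading=0, draw]
BK 6.5: (15.5,0) -> (9,0) [heading=0, draw]
PD: pen down
RT 90: heading 0 -> 270
PU: pen up
Final: pos=(9,0), heading=270, 3 segment(s) drawn

Answer: 9 0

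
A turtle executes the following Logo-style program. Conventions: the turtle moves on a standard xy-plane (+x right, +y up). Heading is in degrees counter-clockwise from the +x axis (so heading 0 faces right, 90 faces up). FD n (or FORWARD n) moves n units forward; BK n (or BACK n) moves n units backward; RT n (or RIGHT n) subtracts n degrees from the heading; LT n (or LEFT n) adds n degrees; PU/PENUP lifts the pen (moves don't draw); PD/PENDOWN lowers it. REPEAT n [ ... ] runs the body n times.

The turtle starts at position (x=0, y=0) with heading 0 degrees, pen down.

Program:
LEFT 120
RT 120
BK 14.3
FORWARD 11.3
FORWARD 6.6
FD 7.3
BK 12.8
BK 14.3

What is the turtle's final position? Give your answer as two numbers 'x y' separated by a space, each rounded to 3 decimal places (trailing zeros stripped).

Answer: -16.2 0

Derivation:
Executing turtle program step by step:
Start: pos=(0,0), heading=0, pen down
LT 120: heading 0 -> 120
RT 120: heading 120 -> 0
BK 14.3: (0,0) -> (-14.3,0) [heading=0, draw]
FD 11.3: (-14.3,0) -> (-3,0) [heading=0, draw]
FD 6.6: (-3,0) -> (3.6,0) [heading=0, draw]
FD 7.3: (3.6,0) -> (10.9,0) [heading=0, draw]
BK 12.8: (10.9,0) -> (-1.9,0) [heading=0, draw]
BK 14.3: (-1.9,0) -> (-16.2,0) [heading=0, draw]
Final: pos=(-16.2,0), heading=0, 6 segment(s) drawn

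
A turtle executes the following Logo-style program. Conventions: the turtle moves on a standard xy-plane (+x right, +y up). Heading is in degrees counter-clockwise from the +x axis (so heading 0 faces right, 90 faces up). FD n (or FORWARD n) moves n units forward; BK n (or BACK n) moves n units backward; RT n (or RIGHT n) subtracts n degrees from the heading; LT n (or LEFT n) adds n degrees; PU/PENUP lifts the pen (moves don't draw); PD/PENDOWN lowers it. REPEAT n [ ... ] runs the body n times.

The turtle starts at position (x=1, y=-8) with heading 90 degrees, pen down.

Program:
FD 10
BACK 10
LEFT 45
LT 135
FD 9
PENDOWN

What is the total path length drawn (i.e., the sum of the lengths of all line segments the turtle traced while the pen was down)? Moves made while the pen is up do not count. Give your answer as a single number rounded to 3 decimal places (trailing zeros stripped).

Executing turtle program step by step:
Start: pos=(1,-8), heading=90, pen down
FD 10: (1,-8) -> (1,2) [heading=90, draw]
BK 10: (1,2) -> (1,-8) [heading=90, draw]
LT 45: heading 90 -> 135
LT 135: heading 135 -> 270
FD 9: (1,-8) -> (1,-17) [heading=270, draw]
PD: pen down
Final: pos=(1,-17), heading=270, 3 segment(s) drawn

Segment lengths:
  seg 1: (1,-8) -> (1,2), length = 10
  seg 2: (1,2) -> (1,-8), length = 10
  seg 3: (1,-8) -> (1,-17), length = 9
Total = 29

Answer: 29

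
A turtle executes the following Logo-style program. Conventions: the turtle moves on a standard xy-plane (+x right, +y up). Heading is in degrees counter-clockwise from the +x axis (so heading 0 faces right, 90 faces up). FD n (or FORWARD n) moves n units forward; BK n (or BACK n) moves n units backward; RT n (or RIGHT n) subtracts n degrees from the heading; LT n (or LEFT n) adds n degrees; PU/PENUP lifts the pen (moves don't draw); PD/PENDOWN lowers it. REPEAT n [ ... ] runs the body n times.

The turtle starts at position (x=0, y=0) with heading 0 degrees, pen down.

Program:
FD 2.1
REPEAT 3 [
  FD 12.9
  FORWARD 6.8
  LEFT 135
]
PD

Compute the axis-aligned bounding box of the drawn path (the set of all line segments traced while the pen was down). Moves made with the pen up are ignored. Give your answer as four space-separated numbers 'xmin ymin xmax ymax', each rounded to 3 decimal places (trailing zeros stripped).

Answer: 0 -5.77 21.8 13.93

Derivation:
Executing turtle program step by step:
Start: pos=(0,0), heading=0, pen down
FD 2.1: (0,0) -> (2.1,0) [heading=0, draw]
REPEAT 3 [
  -- iteration 1/3 --
  FD 12.9: (2.1,0) -> (15,0) [heading=0, draw]
  FD 6.8: (15,0) -> (21.8,0) [heading=0, draw]
  LT 135: heading 0 -> 135
  -- iteration 2/3 --
  FD 12.9: (21.8,0) -> (12.678,9.122) [heading=135, draw]
  FD 6.8: (12.678,9.122) -> (7.87,13.93) [heading=135, draw]
  LT 135: heading 135 -> 270
  -- iteration 3/3 --
  FD 12.9: (7.87,13.93) -> (7.87,1.03) [heading=270, draw]
  FD 6.8: (7.87,1.03) -> (7.87,-5.77) [heading=270, draw]
  LT 135: heading 270 -> 45
]
PD: pen down
Final: pos=(7.87,-5.77), heading=45, 7 segment(s) drawn

Segment endpoints: x in {0, 2.1, 7.87, 7.87, 7.87, 12.678, 15, 21.8}, y in {-5.77, 0, 1.03, 9.122, 13.93}
xmin=0, ymin=-5.77, xmax=21.8, ymax=13.93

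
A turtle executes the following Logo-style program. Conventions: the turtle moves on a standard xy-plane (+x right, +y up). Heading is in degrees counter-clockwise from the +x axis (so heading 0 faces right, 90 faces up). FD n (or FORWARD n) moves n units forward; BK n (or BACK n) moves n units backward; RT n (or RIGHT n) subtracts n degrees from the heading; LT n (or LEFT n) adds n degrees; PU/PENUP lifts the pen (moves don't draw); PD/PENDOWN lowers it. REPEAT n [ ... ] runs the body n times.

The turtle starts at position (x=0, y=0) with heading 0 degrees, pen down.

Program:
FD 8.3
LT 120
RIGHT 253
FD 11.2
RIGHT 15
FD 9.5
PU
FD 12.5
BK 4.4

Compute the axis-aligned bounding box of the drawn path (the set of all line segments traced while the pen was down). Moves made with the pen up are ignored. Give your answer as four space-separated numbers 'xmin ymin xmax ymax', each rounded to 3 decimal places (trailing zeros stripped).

Executing turtle program step by step:
Start: pos=(0,0), heading=0, pen down
FD 8.3: (0,0) -> (8.3,0) [heading=0, draw]
LT 120: heading 0 -> 120
RT 253: heading 120 -> 227
FD 11.2: (8.3,0) -> (0.662,-8.191) [heading=227, draw]
RT 15: heading 227 -> 212
FD 9.5: (0.662,-8.191) -> (-7.395,-13.225) [heading=212, draw]
PU: pen up
FD 12.5: (-7.395,-13.225) -> (-17.995,-19.849) [heading=212, move]
BK 4.4: (-17.995,-19.849) -> (-14.264,-17.518) [heading=212, move]
Final: pos=(-14.264,-17.518), heading=212, 3 segment(s) drawn

Segment endpoints: x in {-7.395, 0, 0.662, 8.3}, y in {-13.225, -8.191, 0}
xmin=-7.395, ymin=-13.225, xmax=8.3, ymax=0

Answer: -7.395 -13.225 8.3 0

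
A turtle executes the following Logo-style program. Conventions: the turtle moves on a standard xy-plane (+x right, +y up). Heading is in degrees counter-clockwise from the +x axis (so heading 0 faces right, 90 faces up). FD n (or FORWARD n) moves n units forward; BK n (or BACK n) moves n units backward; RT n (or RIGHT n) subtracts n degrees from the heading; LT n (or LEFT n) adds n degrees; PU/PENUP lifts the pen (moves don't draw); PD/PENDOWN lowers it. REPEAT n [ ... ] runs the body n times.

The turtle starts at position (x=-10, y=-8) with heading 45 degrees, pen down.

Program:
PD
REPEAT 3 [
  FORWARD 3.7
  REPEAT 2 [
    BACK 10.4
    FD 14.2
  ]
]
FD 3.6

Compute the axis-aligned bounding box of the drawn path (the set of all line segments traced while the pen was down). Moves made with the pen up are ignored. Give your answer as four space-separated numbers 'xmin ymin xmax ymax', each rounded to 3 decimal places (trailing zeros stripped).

Answer: -14.738 -12.738 16.517 18.517

Derivation:
Executing turtle program step by step:
Start: pos=(-10,-8), heading=45, pen down
PD: pen down
REPEAT 3 [
  -- iteration 1/3 --
  FD 3.7: (-10,-8) -> (-7.384,-5.384) [heading=45, draw]
  REPEAT 2 [
    -- iteration 1/2 --
    BK 10.4: (-7.384,-5.384) -> (-14.738,-12.738) [heading=45, draw]
    FD 14.2: (-14.738,-12.738) -> (-4.697,-2.697) [heading=45, draw]
    -- iteration 2/2 --
    BK 10.4: (-4.697,-2.697) -> (-12.051,-10.051) [heading=45, draw]
    FD 14.2: (-12.051,-10.051) -> (-2.01,-0.01) [heading=45, draw]
  ]
  -- iteration 2/3 --
  FD 3.7: (-2.01,-0.01) -> (0.607,2.607) [heading=45, draw]
  REPEAT 2 [
    -- iteration 1/2 --
    BK 10.4: (0.607,2.607) -> (-6.747,-4.747) [heading=45, draw]
    FD 14.2: (-6.747,-4.747) -> (3.294,5.294) [heading=45, draw]
    -- iteration 2/2 --
    BK 10.4: (3.294,5.294) -> (-4.06,-2.06) [heading=45, draw]
    FD 14.2: (-4.06,-2.06) -> (5.981,7.981) [heading=45, draw]
  ]
  -- iteration 3/3 --
  FD 3.7: (5.981,7.981) -> (8.597,10.597) [heading=45, draw]
  REPEAT 2 [
    -- iteration 1/2 --
    BK 10.4: (8.597,10.597) -> (1.243,3.243) [heading=45, draw]
    FD 14.2: (1.243,3.243) -> (11.284,13.284) [heading=45, draw]
    -- iteration 2/2 --
    BK 10.4: (11.284,13.284) -> (3.93,5.93) [heading=45, draw]
    FD 14.2: (3.93,5.93) -> (13.971,15.971) [heading=45, draw]
  ]
]
FD 3.6: (13.971,15.971) -> (16.517,18.517) [heading=45, draw]
Final: pos=(16.517,18.517), heading=45, 16 segment(s) drawn

Segment endpoints: x in {-14.738, -12.051, -10, -7.384, -6.747, -4.697, -4.06, -2.01, 0.607, 1.243, 3.294, 3.93, 5.981, 8.597, 11.284, 13.971, 16.517}, y in {-12.738, -10.051, -8, -5.384, -4.747, -2.697, -2.06, -0.01, 2.607, 3.243, 5.294, 5.93, 7.981, 10.597, 13.284, 15.971, 18.517}
xmin=-14.738, ymin=-12.738, xmax=16.517, ymax=18.517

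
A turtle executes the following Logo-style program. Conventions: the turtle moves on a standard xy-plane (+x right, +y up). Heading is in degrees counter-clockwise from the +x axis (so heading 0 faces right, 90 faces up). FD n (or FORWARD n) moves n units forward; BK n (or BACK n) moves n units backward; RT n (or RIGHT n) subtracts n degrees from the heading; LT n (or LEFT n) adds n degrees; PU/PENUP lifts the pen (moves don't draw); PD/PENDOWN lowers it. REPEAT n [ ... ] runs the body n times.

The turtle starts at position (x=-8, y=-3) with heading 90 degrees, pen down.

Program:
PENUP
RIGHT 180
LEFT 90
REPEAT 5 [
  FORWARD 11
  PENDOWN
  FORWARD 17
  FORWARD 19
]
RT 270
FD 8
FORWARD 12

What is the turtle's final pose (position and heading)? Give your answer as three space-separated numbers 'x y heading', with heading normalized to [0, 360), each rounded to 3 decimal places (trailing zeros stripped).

Executing turtle program step by step:
Start: pos=(-8,-3), heading=90, pen down
PU: pen up
RT 180: heading 90 -> 270
LT 90: heading 270 -> 0
REPEAT 5 [
  -- iteration 1/5 --
  FD 11: (-8,-3) -> (3,-3) [heading=0, move]
  PD: pen down
  FD 17: (3,-3) -> (20,-3) [heading=0, draw]
  FD 19: (20,-3) -> (39,-3) [heading=0, draw]
  -- iteration 2/5 --
  FD 11: (39,-3) -> (50,-3) [heading=0, draw]
  PD: pen down
  FD 17: (50,-3) -> (67,-3) [heading=0, draw]
  FD 19: (67,-3) -> (86,-3) [heading=0, draw]
  -- iteration 3/5 --
  FD 11: (86,-3) -> (97,-3) [heading=0, draw]
  PD: pen down
  FD 17: (97,-3) -> (114,-3) [heading=0, draw]
  FD 19: (114,-3) -> (133,-3) [heading=0, draw]
  -- iteration 4/5 --
  FD 11: (133,-3) -> (144,-3) [heading=0, draw]
  PD: pen down
  FD 17: (144,-3) -> (161,-3) [heading=0, draw]
  FD 19: (161,-3) -> (180,-3) [heading=0, draw]
  -- iteration 5/5 --
  FD 11: (180,-3) -> (191,-3) [heading=0, draw]
  PD: pen down
  FD 17: (191,-3) -> (208,-3) [heading=0, draw]
  FD 19: (208,-3) -> (227,-3) [heading=0, draw]
]
RT 270: heading 0 -> 90
FD 8: (227,-3) -> (227,5) [heading=90, draw]
FD 12: (227,5) -> (227,17) [heading=90, draw]
Final: pos=(227,17), heading=90, 16 segment(s) drawn

Answer: 227 17 90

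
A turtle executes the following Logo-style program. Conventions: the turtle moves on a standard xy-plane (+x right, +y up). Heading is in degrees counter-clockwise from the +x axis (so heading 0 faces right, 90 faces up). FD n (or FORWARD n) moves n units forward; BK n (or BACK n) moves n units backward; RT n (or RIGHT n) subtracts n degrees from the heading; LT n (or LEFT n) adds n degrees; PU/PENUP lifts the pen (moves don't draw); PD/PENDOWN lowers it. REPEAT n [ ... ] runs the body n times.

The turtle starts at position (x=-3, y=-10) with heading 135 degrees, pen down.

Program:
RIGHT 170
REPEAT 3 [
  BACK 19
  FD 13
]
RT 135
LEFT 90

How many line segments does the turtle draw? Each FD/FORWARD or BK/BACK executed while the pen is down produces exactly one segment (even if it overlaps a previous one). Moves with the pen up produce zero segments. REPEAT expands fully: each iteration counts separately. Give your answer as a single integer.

Answer: 6

Derivation:
Executing turtle program step by step:
Start: pos=(-3,-10), heading=135, pen down
RT 170: heading 135 -> 325
REPEAT 3 [
  -- iteration 1/3 --
  BK 19: (-3,-10) -> (-18.564,0.898) [heading=325, draw]
  FD 13: (-18.564,0.898) -> (-7.915,-6.559) [heading=325, draw]
  -- iteration 2/3 --
  BK 19: (-7.915,-6.559) -> (-23.479,4.339) [heading=325, draw]
  FD 13: (-23.479,4.339) -> (-12.83,-3.117) [heading=325, draw]
  -- iteration 3/3 --
  BK 19: (-12.83,-3.117) -> (-28.394,7.781) [heading=325, draw]
  FD 13: (-28.394,7.781) -> (-17.745,0.324) [heading=325, draw]
]
RT 135: heading 325 -> 190
LT 90: heading 190 -> 280
Final: pos=(-17.745,0.324), heading=280, 6 segment(s) drawn
Segments drawn: 6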